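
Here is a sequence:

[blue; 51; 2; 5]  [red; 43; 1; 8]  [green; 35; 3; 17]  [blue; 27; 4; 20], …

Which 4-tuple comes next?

Colour: repeats blue → red → green; blue, red, green, blue → red.
Second entry — −8 each step: 51, 43, 35, 27 → 19.
Third entry: each term is the sum of the two before it, so 2, 1, 3, 4 → 7.
Fourth entry: 5, 8, 17, 20 → 29 (alternating steps +3, +9, +3, +9, …).
Combining the parts gives [red; 19; 7; 29].

[red; 19; 7; 29]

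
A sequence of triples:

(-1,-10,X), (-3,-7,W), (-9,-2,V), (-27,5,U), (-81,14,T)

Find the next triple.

First slot: -1, -3, -9, -27, -81 → -243 (×3 each step).
Second slot: differences are 3, 5, 7, … (increasing by 2 each time), so -10, -7, -2, 5, 14 → 25.
Letter: X, W, V, U, T → S (letters move back 1 place in the alphabet).
Combining the parts gives (-243,25,S).

(-243,25,S)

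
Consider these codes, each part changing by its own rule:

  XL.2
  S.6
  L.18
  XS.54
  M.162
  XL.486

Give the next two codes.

S.1458, L.4374

Size — repeats XL → S → L → XS → M: XL, S, L, XS, M, XL → S → L.
Second component: ×3 each step, so 2, 6, 18, 54, 162, 486 → 1458 → 4374.
Putting the parts together: S.1458 and then L.4374.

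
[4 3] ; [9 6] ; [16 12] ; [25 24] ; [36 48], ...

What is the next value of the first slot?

For the first slot, perfect squares: 2², 3², 4², …: 4, 9, 16, 25, 36 → 49.
Second slot: ×2 each step, so 3, 6, 12, 24, 48 → 96.

49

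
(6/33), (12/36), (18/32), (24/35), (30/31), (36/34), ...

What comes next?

First value — +6 each step: 6, 12, 18, 24, 30, 36 → 42.
Second value — alternating steps +3, −4, +3, −4, …: 33, 36, 32, 35, 31, 34 → 30.
Combining the parts gives (42/30).

(42/30)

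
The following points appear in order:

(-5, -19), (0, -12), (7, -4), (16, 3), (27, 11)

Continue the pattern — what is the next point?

First coordinate goes -5, 0, 7, 16, 27 → 40 (differences are 5, 7, 9, … (increasing by 2 each time)).
Second coordinate — alternating steps +7, +8, +7, +8, …: -19, -12, -4, 3, 11 → 18.
Combining the parts gives (40, 18).

(40, 18)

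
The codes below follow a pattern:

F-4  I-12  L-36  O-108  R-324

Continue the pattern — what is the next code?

U-972

Letter goes F, I, L, O, R → U (letters move forward 3 places in the alphabet).
Second component: ×3 each step; 4, 12, 36, 108, 324 → 972.
Putting it together: U-972.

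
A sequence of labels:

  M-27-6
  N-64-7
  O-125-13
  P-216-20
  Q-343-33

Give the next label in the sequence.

R-512-53

Letter: M, N, O, P, Q → R (letters move forward 1 place in the alphabet).
Second component: 27, 64, 125, 216, 343 → 512 (perfect cubes: 3³, 4³, 5³, …).
Third component goes 6, 7, 13, 20, 33 → 53 (each term is the sum of the two before it).
So the next label is R-512-53.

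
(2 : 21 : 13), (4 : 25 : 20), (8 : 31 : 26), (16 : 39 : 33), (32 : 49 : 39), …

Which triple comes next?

(64 : 61 : 46)

For the first slot, ×2 each step: 2, 4, 8, 16, 32 → 64.
Second slot: differences are 4, 6, 8, … (increasing by 2 each time), so 21, 25, 31, 39, 49 → 61.
Third slot: alternating steps +7, +6, +7, +6, …; 13, 20, 26, 33, 39 → 46.
Combining the parts gives (64 : 61 : 46).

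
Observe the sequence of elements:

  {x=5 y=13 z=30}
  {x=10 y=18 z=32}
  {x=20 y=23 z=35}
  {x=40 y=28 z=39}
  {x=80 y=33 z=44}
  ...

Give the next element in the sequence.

{x=160 y=38 z=50}

X — ×2 each step: 5, 10, 20, 40, 80 → 160.
Y: +5 each step, so 13, 18, 23, 28, 33 → 38.
Z: 30, 32, 35, 39, 44 → 50 (differences are 2, 3, 4, … (increasing by 1 each time)).
Combining the parts gives {x=160 y=38 z=50}.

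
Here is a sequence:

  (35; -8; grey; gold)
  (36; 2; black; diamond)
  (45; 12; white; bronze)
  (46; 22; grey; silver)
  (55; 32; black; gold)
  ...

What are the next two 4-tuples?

For the first value, alternating steps +1, +9, +1, +9, …: 35, 36, 45, 46, 55 → 56 → 65.
Second value: -8, 2, 12, 22, 32 → 42 → 52 (+10 each step).
Shade — repeats grey → black → white: grey, black, white, grey, black → white → grey.
Rank: repeats gold → diamond → bronze → silver; gold, diamond, bronze, silver, gold → diamond → bronze.
Putting the parts together: (56; 42; white; diamond) and then (65; 52; grey; bronze).

(56; 42; white; diamond), (65; 52; grey; bronze)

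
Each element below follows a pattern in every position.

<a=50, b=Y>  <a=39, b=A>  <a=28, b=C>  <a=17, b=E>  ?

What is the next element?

<a=6, b=G>

A: −11 each step, so 50, 39, 28, 17 → 6.
B: letters move forward 2 places in the alphabet, wrapping Z→A, so Y, A, C, E → G.
Putting it together: <a=6, b=G>.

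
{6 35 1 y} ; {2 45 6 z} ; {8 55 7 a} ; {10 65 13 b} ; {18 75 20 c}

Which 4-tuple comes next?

First component goes 6, 2, 8, 10, 18 → 28 (each term is the sum of the two before it).
Second component — +10 each step: 35, 45, 55, 65, 75 → 85.
Third component goes 1, 6, 7, 13, 20 → 33 (each term is the sum of the two before it).
Letter — letters move forward 1 place in the alphabet, wrapping Z→A: y, z, a, b, c → d.
Putting it together: {28 85 33 d}.

{28 85 33 d}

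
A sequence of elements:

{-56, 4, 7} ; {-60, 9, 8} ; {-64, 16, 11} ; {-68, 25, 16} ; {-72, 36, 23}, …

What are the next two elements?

First coordinate goes -56, -60, -64, -68, -72 → -76 → -80 (−4 each step).
Second coordinate — perfect squares: 2², 3², 4², …: 4, 9, 16, 25, 36 → 49 → 64.
Third coordinate goes 7, 8, 11, 16, 23 → 32 → 43 (differences are 1, 3, 5, … (increasing by 2 each time)).
Putting the parts together: {-76, 49, 32} and then {-80, 64, 43}.

{-76, 49, 32}, {-80, 64, 43}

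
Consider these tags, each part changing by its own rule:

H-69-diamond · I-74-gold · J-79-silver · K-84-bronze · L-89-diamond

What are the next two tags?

M-94-gold, N-99-silver

Letter: letters move forward 1 place in the alphabet, so H, I, J, K, L → M → N.
Second component: +5 each step, so 69, 74, 79, 84, 89 → 94 → 99.
For the rank, repeats diamond → gold → silver → bronze: diamond, gold, silver, bronze, diamond → gold → silver.
So the next two tags are M-94-gold and N-99-silver.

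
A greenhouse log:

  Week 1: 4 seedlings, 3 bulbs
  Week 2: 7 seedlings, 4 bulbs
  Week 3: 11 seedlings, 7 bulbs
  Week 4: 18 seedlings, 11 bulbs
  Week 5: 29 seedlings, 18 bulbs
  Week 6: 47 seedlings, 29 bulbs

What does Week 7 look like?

Seedlings: each term is the sum of the two before it, so 4, 7, 11, 18, 29, 47 → 76.
Bulbs goes 3, 4, 7, 11, 18, 29 → 47 (always the previous value of the seedlings).
Combining the parts gives 76 seedlings, 47 bulbs.

76 seedlings, 47 bulbs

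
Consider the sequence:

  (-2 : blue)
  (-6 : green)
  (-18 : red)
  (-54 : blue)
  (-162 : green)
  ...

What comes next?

(-486 : red)

For the first coordinate, ×3 each step: -2, -6, -18, -54, -162 → -486.
Colour: repeats blue → green → red, so blue, green, red, blue, green → red.
So the next tuple is (-486 : red).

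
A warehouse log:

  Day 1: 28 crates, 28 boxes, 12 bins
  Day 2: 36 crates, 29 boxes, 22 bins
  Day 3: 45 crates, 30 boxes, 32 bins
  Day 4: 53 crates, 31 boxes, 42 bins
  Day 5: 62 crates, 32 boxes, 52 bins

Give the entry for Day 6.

70 crates, 33 boxes, 62 bins

Crates — alternating steps +8, +9, +8, +9, …: 28, 36, 45, 53, 62 → 70.
Boxes: +1 each step, so 28, 29, 30, 31, 32 → 33.
Bins: +10 each step; 12, 22, 32, 42, 52 → 62.
Combining the parts gives 70 crates, 33 boxes, 62 bins.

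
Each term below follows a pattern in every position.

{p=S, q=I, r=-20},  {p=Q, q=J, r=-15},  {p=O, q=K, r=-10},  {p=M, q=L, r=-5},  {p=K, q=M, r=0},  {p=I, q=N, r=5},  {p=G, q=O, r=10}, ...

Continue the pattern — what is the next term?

{p=E, q=P, r=15}

P: letters move back 2 places in the alphabet; S, Q, O, M, K, I, G → E.
Q — letters move forward 1 place in the alphabet: I, J, K, L, M, N, O → P.
R: -20, -15, -10, -5, 0, 5, 10 → 15 (+5 each step).
Combining the parts gives {p=E, q=P, r=15}.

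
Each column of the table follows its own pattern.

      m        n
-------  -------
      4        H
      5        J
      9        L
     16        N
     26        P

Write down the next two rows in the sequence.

39  R; 55  T

For the column m, differences are 1, 4, 7, … (increasing by 3 each time): 4, 5, 9, 16, 26 → 39 → 55.
Column n: letters move forward 2 places in the alphabet; H, J, L, N, P → R → T.
So the next two rows are 39  R and 55  T.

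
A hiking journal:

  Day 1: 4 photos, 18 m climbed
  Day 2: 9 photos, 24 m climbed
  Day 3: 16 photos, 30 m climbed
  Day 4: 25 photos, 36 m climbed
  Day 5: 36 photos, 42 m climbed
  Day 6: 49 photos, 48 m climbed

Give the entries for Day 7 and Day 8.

64 photos, 54 m climbed; 81 photos, 60 m climbed

For the photos, perfect squares: 2², 3², 4², …: 4, 9, 16, 25, 36, 49 → 64 → 81.
M climbed — +6 each step: 18, 24, 30, 36, 42, 48 → 54 → 60.
So the next two records are 64 photos, 54 m climbed and 81 photos, 60 m climbed.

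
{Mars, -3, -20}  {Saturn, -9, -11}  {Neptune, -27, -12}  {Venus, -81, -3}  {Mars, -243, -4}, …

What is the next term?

{Saturn, -729, 5}

Planet: repeats Mars → Saturn → Neptune → Venus; Mars, Saturn, Neptune, Venus, Mars → Saturn.
Second entry: ×3 each step, so -3, -9, -27, -81, -243 → -729.
Third entry — alternating steps +9, −1, +9, −1, …: -20, -11, -12, -3, -4 → 5.
So the next term is {Saturn, -729, 5}.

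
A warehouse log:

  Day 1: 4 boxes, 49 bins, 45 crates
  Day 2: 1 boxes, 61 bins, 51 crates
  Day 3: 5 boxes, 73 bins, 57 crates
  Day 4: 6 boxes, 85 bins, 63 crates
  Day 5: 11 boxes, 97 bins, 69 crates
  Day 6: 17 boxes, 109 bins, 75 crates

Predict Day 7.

28 boxes, 121 bins, 81 crates

Boxes: 4, 1, 5, 6, 11, 17 → 28 (each term is the sum of the two before it).
Bins: +12 each step; 49, 61, 73, 85, 97, 109 → 121.
Crates: +6 each step, so 45, 51, 57, 63, 69, 75 → 81.
Combining the parts gives 28 boxes, 121 bins, 81 crates.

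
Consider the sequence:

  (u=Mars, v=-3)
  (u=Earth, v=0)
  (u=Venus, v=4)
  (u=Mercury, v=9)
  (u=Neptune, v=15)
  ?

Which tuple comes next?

For the u, runs backward through the planets Mercury→Neptune: Mars, Earth, Venus, Mercury, Neptune → Uranus.
V: differences are 3, 4, 5, … (increasing by 1 each time); -3, 0, 4, 9, 15 → 22.
Putting it together: (u=Uranus, v=22).

(u=Uranus, v=22)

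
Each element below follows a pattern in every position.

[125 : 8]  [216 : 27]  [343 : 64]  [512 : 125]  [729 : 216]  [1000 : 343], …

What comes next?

First component: perfect cubes: 5³, 6³, 7³, …; 125, 216, 343, 512, 729, 1000 → 1331.
Second component goes 8, 27, 64, 125, 216, 343 → 512 (perfect cubes: 2³, 3³, 4³, …).
So the next element is [1331 : 512].

[1331 : 512]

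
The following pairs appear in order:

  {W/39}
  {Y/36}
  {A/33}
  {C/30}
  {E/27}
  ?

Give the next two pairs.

{G/24}, {I/21}

Letter: letters move forward 2 places in the alphabet, wrapping Z→A; W, Y, A, C, E → G → I.
Second part goes 39, 36, 33, 30, 27 → 24 → 21 (−3 each step).
So the next two pairs are {G/24} and {I/21}.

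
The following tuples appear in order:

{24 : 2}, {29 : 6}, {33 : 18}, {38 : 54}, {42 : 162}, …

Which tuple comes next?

{47 : 486}

For the first component, alternating steps +5, +4, +5, +4, …: 24, 29, 33, 38, 42 → 47.
Second component: 2, 6, 18, 54, 162 → 486 (×3 each step).
Putting it together: {47 : 486}.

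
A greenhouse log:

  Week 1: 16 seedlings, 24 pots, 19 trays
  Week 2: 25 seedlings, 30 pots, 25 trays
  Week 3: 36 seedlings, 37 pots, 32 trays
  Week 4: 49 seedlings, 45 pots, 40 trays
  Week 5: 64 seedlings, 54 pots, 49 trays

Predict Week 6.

81 seedlings, 64 pots, 59 trays

Seedlings: perfect squares: 4², 5², 6², …, so 16, 25, 36, 49, 64 → 81.
Pots: differences are 6, 7, 8, … (increasing by 1 each time), so 24, 30, 37, 45, 54 → 64.
For the trays, differences are 6, 7, 8, … (increasing by 1 each time): 19, 25, 32, 40, 49 → 59.
So the next row is 81 seedlings, 64 pots, 59 trays.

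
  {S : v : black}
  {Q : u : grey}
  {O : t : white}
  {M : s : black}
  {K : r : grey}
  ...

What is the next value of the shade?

white

Shade: black, grey, white, black, grey → white (repeats black → grey → white).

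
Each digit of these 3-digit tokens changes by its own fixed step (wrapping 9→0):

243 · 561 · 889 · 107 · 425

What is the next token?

First digit: +3 each step, mod 10, so 2, 5, 8, 1, 4 → 7.
For the second digit, +2 each step, mod 10: 4, 6, 8, 0, 2 → 4.
Third digit: −2 each step, mod 10; 3, 1, 9, 7, 5 → 3.
Putting it together: 743.

743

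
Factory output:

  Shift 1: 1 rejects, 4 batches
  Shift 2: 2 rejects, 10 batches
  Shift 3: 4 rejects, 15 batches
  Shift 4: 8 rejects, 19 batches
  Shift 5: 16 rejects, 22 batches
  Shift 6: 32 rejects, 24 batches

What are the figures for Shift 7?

64 rejects, 25 batches

Rejects goes 1, 2, 4, 8, 16, 32 → 64 (×2 each step).
Batches — differences are 6, 5, 4, … (decreasing by 1 each time): 4, 10, 15, 19, 22, 24 → 25.
So the next line is 64 rejects, 25 batches.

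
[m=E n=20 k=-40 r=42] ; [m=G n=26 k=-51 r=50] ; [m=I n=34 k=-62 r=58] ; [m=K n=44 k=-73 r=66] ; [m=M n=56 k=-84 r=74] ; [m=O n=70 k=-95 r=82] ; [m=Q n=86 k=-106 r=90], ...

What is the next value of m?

M: E, G, I, K, M, O, Q → S (letters move forward 2 places in the alphabet).

S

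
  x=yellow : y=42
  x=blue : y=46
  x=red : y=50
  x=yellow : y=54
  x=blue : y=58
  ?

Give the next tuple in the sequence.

X: yellow, blue, red, yellow, blue → red (repeats yellow → blue → red).
Y: +4 each step, so 42, 46, 50, 54, 58 → 62.
Putting it together: x=red : y=62.

x=red : y=62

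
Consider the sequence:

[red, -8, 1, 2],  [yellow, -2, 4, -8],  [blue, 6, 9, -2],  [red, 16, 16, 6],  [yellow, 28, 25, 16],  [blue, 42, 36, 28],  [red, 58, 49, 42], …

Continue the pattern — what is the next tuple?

[yellow, 76, 64, 58]

For the colour, repeats red → yellow → blue: red, yellow, blue, red, yellow, blue, red → yellow.
Second component — differences are 6, 8, 10, … (increasing by 2 each time): -8, -2, 6, 16, 28, 42, 58 → 76.
Third component — perfect squares: 1², 2², 3², …: 1, 4, 9, 16, 25, 36, 49 → 64.
Fourth component: always the previous value of the second component; 2, -8, -2, 6, 16, 28, 42 → 58.
Putting it together: [yellow, 76, 64, 58].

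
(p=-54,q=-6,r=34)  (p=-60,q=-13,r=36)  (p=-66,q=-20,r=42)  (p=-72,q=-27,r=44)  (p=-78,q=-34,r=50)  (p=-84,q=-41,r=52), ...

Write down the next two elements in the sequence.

(p=-90,q=-48,r=58), (p=-96,q=-55,r=60)

P: −6 each step; -54, -60, -66, -72, -78, -84 → -90 → -96.
Q goes -6, -13, -20, -27, -34, -41 → -48 → -55 (−7 each step).
R — alternating steps +2, +6, +2, +6, …: 34, 36, 42, 44, 50, 52 → 58 → 60.
Putting the parts together: (p=-90,q=-48,r=58) and then (p=-96,q=-55,r=60).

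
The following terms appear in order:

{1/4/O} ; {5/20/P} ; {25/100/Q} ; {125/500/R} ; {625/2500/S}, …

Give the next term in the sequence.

First part goes 1, 5, 25, 125, 625 → 3125 (×5 each step).
Second part: ×5 each step; 4, 20, 100, 500, 2500 → 12500.
Letter: O, P, Q, R, S → T (letters move forward 1 place in the alphabet).
So the next term is {3125/12500/T}.

{3125/12500/T}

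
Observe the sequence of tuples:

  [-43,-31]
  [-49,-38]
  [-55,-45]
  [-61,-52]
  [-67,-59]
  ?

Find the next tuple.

First part: -43, -49, -55, -61, -67 → -73 (−6 each step).
For the second part, −7 each step: -31, -38, -45, -52, -59 → -66.
So the next tuple is [-73,-66].

[-73,-66]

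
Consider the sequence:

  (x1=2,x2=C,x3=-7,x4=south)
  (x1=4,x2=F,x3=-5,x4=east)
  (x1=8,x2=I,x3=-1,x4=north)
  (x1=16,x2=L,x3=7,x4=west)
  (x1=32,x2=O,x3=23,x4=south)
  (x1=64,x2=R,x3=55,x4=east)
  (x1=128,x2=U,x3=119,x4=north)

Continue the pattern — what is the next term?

X1: 2, 4, 8, 16, 32, 64, 128 → 256 (×2 each step).
X2 goes C, F, I, L, O, R, U → X (letters move forward 3 places in the alphabet).
X3: -7, -5, -1, 7, 23, 55, 119 → 247 (always 9 less than the x1).
X4: south, east, north, west, south, east, north → west (repeats south → east → north → west).
Putting it together: (x1=256,x2=X,x3=247,x4=west).

(x1=256,x2=X,x3=247,x4=west)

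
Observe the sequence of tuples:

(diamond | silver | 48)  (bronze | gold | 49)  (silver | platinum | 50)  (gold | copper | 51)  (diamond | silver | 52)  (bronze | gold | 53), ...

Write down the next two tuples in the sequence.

For the rank, repeats diamond → bronze → silver → gold: diamond, bronze, silver, gold, diamond, bronze → silver → gold.
Metal: silver, gold, platinum, copper, silver, gold → platinum → copper (repeats silver → gold → platinum → copper).
Third value goes 48, 49, 50, 51, 52, 53 → 54 → 55 (+1 each step).
Putting the parts together: (silver | platinum | 54) and then (gold | copper | 55).

(silver | platinum | 54), (gold | copper | 55)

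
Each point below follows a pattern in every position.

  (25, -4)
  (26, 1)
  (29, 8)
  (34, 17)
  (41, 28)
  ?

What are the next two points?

(50, 41), (61, 56)

First component: differences are 1, 3, 5, … (increasing by 2 each time), so 25, 26, 29, 34, 41 → 50 → 61.
For the second component, differences are 5, 7, 9, … (increasing by 2 each time): -4, 1, 8, 17, 28 → 41 → 56.
So the next two points are (50, 41) and (61, 56).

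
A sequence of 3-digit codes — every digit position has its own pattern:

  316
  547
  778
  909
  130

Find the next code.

361

First digit goes 3, 5, 7, 9, 1 → 3 (+2 each step, mod 10).
Second digit: +3 each step, mod 10, so 1, 4, 7, 0, 3 → 6.
Third digit: +1 each step, mod 10, so 6, 7, 8, 9, 0 → 1.
Putting it together: 361.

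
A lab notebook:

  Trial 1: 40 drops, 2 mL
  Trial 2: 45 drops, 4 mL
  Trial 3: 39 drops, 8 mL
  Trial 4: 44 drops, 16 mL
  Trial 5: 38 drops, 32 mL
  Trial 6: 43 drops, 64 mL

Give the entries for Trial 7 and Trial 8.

Drops — alternating steps +5, −6, +5, −6, …: 40, 45, 39, 44, 38, 43 → 37 → 42.
ML goes 2, 4, 8, 16, 32, 64 → 128 → 256 (×2 each step).
Putting the parts together: 37 drops, 128 mL and then 42 drops, 256 mL.

37 drops, 128 mL; 42 drops, 256 mL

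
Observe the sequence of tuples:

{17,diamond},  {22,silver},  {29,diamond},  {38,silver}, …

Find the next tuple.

{49,diamond}

For the first entry, differences are 5, 7, 9, … (increasing by 2 each time): 17, 22, 29, 38 → 49.
Rank: alternates diamond ↔ silver; diamond, silver, diamond, silver → diamond.
So the next tuple is {49,diamond}.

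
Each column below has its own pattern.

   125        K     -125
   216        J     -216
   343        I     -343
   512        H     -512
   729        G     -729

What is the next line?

1000  F  -1000

First component: perfect cubes: 5³, 6³, 7³, …; 125, 216, 343, 512, 729 → 1000.
Letter — letters move back 1 place in the alphabet: K, J, I, H, G → F.
Third component: always the negative of the first component, so -125, -216, -343, -512, -729 → -1000.
So the next line is 1000  F  -1000.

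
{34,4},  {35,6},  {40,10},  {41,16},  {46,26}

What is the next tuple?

{47,42}

First slot: alternating steps +1, +5, +1, +5, …, so 34, 35, 40, 41, 46 → 47.
Second slot goes 4, 6, 10, 16, 26 → 42 (each term is the sum of the two before it).
Putting it together: {47,42}.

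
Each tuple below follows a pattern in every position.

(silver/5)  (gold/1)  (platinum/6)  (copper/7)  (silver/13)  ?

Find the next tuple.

(gold/20)

Metal — repeats silver → gold → platinum → copper: silver, gold, platinum, copper, silver → gold.
Second entry: 5, 1, 6, 7, 13 → 20 (each term is the sum of the two before it).
So the next tuple is (gold/20).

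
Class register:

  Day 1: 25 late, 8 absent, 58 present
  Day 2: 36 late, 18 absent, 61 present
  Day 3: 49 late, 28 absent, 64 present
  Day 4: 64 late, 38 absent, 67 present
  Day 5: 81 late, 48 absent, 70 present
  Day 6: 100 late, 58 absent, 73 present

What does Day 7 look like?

Late — perfect squares: 5², 6², 7², …: 25, 36, 49, 64, 81, 100 → 121.
Absent: +10 each step; 8, 18, 28, 38, 48, 58 → 68.
Present: +3 each step, so 58, 61, 64, 67, 70, 73 → 76.
So the next line is 121 late, 68 absent, 76 present.

121 late, 68 absent, 76 present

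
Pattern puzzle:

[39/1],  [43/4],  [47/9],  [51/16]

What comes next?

First coordinate: +4 each step, so 39, 43, 47, 51 → 55.
Second coordinate: perfect squares: 1², 2², 3², …, so 1, 4, 9, 16 → 25.
Putting it together: [55/25].

[55/25]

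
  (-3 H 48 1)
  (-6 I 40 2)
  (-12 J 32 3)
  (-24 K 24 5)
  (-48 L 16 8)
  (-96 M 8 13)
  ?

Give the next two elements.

(-192 N 0 21), (-384 O -8 34)

First component: ×2 each step; -3, -6, -12, -24, -48, -96 → -192 → -384.
Letter: letters move forward 1 place in the alphabet; H, I, J, K, L, M → N → O.
Third component: −8 each step; 48, 40, 32, 24, 16, 8 → 0 → -8.
Fourth component: each term is the sum of the two before it; 1, 2, 3, 5, 8, 13 → 21 → 34.
Putting the parts together: (-192 N 0 21) and then (-384 O -8 34).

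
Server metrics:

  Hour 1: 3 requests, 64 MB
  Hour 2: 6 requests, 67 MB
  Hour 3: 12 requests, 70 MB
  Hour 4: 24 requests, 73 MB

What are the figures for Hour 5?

48 requests, 76 MB

Requests: ×2 each step; 3, 6, 12, 24 → 48.
MB: +3 each step; 64, 67, 70, 73 → 76.
Combining the parts gives 48 requests, 76 MB.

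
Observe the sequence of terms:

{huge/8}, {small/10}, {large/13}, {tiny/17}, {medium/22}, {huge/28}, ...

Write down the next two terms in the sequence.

{small/35}, {large/43}

Size: repeats huge → small → large → tiny → medium; huge, small, large, tiny, medium, huge → small → large.
For the second value, differences are 2, 3, 4, … (increasing by 1 each time): 8, 10, 13, 17, 22, 28 → 35 → 43.
So the next two terms are {small/35} and {large/43}.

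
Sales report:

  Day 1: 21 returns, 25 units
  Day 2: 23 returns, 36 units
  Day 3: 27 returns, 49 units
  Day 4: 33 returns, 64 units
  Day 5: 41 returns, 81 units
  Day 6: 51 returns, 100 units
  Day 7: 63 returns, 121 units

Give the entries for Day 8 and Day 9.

For the returns, differences are 2, 4, 6, … (increasing by 2 each time): 21, 23, 27, 33, 41, 51, 63 → 77 → 93.
Units: perfect squares: 5², 6², 7², …, so 25, 36, 49, 64, 81, 100, 121 → 144 → 169.
Putting the parts together: 77 returns, 144 units and then 93 returns, 169 units.

77 returns, 144 units; 93 returns, 169 units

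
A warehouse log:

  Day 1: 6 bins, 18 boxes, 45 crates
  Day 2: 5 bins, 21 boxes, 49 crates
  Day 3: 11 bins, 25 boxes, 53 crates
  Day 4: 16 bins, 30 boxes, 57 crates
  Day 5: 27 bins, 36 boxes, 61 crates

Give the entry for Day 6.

43 bins, 43 boxes, 65 crates

Bins — each term is the sum of the two before it: 6, 5, 11, 16, 27 → 43.
Boxes: differences are 3, 4, 5, … (increasing by 1 each time), so 18, 21, 25, 30, 36 → 43.
Crates: +4 each step, so 45, 49, 53, 57, 61 → 65.
Putting it together: 43 bins, 43 boxes, 65 crates.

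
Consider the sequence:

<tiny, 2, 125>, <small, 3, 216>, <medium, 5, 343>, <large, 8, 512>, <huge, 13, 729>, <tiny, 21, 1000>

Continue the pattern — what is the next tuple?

Size: tiny, small, medium, large, huge, tiny → small (repeats tiny → small → medium → large → huge).
Second value: each term is the sum of the two before it, so 2, 3, 5, 8, 13, 21 → 34.
Third value: perfect cubes: 5³, 6³, 7³, …, so 125, 216, 343, 512, 729, 1000 → 1331.
Combining the parts gives <small, 34, 1331>.

<small, 34, 1331>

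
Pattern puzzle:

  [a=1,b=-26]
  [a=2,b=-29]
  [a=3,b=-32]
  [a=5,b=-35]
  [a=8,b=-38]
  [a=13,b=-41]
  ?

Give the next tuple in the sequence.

A: 1, 2, 3, 5, 8, 13 → 21 (each term is the sum of the two before it).
For the b, −3 each step: -26, -29, -32, -35, -38, -41 → -44.
Putting it together: [a=21,b=-44].

[a=21,b=-44]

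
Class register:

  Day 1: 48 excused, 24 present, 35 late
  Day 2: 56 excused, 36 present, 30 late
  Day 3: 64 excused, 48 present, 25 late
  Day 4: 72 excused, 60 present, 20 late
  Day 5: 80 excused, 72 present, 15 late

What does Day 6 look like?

Excused — +8 each step: 48, 56, 64, 72, 80 → 88.
Present: +12 each step; 24, 36, 48, 60, 72 → 84.
Late goes 35, 30, 25, 20, 15 → 10 (−5 each step).
So the next line is 88 excused, 84 present, 10 late.

88 excused, 84 present, 10 late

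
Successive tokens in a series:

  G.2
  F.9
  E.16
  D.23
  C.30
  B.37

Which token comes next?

Letter: G, F, E, D, C, B → A (letters move back 1 place in the alphabet).
Second component goes 2, 9, 16, 23, 30, 37 → 44 (+7 each step).
So the next token is A.44.

A.44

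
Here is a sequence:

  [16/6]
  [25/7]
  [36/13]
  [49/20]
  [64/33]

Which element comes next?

[81/53]

First slot: perfect squares: 4², 5², 6², …, so 16, 25, 36, 49, 64 → 81.
For the second slot, each term is the sum of the two before it: 6, 7, 13, 20, 33 → 53.
Combining the parts gives [81/53].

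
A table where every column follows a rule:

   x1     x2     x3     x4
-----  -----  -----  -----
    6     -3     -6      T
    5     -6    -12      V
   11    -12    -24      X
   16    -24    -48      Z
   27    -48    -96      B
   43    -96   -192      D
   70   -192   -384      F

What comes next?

For the column x1, each term is the sum of the two before it: 6, 5, 11, 16, 27, 43, 70 → 113.
Column x2: -3, -6, -12, -24, -48, -96, -192 → -384 (×2 each step).
Column x3: always 2 × the column x2; -6, -12, -24, -48, -96, -192, -384 → -768.
Column x4 — letters move forward 2 places in the alphabet, wrapping Z→A: T, V, X, Z, B, D, F → H.
So the next row is 113  -384  -768  H.

113  -384  -768  H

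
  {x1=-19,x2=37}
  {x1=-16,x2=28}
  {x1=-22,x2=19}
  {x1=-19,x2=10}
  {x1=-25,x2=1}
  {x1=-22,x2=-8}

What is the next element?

X1 — alternating steps +3, −6, +3, −6, …: -19, -16, -22, -19, -25, -22 → -28.
X2 — −9 each step: 37, 28, 19, 10, 1, -8 → -17.
Putting it together: {x1=-28,x2=-17}.

{x1=-28,x2=-17}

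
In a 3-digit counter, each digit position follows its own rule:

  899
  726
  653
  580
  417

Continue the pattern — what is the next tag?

First digit: −1 each step, mod 10, so 8, 7, 6, 5, 4 → 3.
Second digit: +3 each step, mod 10; 9, 2, 5, 8, 1 → 4.
Third digit: −3 each step, mod 10; 9, 6, 3, 0, 7 → 4.
Combining the parts gives 344.

344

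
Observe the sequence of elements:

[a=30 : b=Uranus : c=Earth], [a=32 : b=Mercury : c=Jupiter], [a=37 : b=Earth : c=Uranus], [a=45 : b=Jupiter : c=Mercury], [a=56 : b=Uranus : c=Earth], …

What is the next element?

[a=70 : b=Mercury : c=Jupiter]

A: differences are 2, 5, 8, … (increasing by 3 each time); 30, 32, 37, 45, 56 → 70.
B: Uranus, Mercury, Earth, Jupiter, Uranus → Mercury (repeats Uranus → Mercury → Earth → Jupiter).
For the c, repeats Earth → Jupiter → Uranus → Mercury: Earth, Jupiter, Uranus, Mercury, Earth → Jupiter.
Putting it together: [a=70 : b=Mercury : c=Jupiter].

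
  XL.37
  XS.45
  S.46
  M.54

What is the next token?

L.55

Size goes XL, XS, S, M → L (runs through clothing sizes XS→XL).
Second component goes 37, 45, 46, 54 → 55 (alternating steps +8, +1, +8, +1, …).
So the next token is L.55.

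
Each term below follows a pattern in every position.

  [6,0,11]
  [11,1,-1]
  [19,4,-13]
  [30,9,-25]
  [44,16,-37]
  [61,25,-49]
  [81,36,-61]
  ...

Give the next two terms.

[104,49,-73], [130,64,-85]

First value: differences are 5, 8, 11, … (increasing by 3 each time), so 6, 11, 19, 30, 44, 61, 81 → 104 → 130.
For the second value, differences are 1, 3, 5, … (increasing by 2 each time): 0, 1, 4, 9, 16, 25, 36 → 49 → 64.
Third value: 11, -1, -13, -25, -37, -49, -61 → -73 → -85 (−12 each step).
So the next two terms are [104,49,-73] and [130,64,-85].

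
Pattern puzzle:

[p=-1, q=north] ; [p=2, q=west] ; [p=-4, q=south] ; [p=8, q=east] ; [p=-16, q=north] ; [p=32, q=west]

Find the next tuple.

P goes -1, 2, -4, 8, -16, 32 → -64 (×(-2) each step).
Q: repeats north → west → south → east, so north, west, south, east, north, west → south.
So the next tuple is [p=-64, q=south].

[p=-64, q=south]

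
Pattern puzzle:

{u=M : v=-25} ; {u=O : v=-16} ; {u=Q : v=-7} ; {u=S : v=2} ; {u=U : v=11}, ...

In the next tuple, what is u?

W

U: M, O, Q, S, U → W (letters move forward 2 places in the alphabet).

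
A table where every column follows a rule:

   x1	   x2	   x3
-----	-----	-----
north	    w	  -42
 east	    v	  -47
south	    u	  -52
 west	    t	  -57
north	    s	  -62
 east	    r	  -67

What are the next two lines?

For the column x1, repeats north → east → south → west: north, east, south, west, north, east → south → west.
Column x2: letters move back 1 place in the alphabet, so w, v, u, t, s, r → q → p.
Column x3 goes -42, -47, -52, -57, -62, -67 → -72 → -77 (−5 each step).
Putting the parts together: south  q  -72 and then west  p  -77.

south  q  -72; west  p  -77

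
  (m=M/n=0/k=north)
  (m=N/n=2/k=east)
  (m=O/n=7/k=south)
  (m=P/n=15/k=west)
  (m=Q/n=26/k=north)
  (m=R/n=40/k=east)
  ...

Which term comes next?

For the m, letters move forward 1 place in the alphabet: M, N, O, P, Q, R → S.
N goes 0, 2, 7, 15, 26, 40 → 57 (differences are 2, 5, 8, … (increasing by 3 each time)).
K: repeats north → east → south → west, so north, east, south, west, north, east → south.
Combining the parts gives (m=S/n=57/k=south).

(m=S/n=57/k=south)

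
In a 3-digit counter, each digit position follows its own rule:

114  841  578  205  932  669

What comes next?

396

First digit: −3 each step, mod 10, so 1, 8, 5, 2, 9, 6 → 3.
Second digit: 1, 4, 7, 0, 3, 6 → 9 (+3 each step, mod 10).
Third digit — −3 each step, mod 10: 4, 1, 8, 5, 2, 9 → 6.
Combining the parts gives 396.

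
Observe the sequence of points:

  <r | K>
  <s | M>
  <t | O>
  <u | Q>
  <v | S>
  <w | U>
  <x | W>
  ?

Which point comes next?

First letter: letters move forward 1 place in the alphabet, so r, s, t, u, v, w, x → y.
Second letter goes K, M, O, Q, S, U, W → Y (letters move forward 2 places in the alphabet).
Combining the parts gives <y | Y>.

<y | Y>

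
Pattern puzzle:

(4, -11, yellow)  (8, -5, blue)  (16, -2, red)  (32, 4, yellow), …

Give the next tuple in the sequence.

(64, 7, blue)

First value — ×2 each step: 4, 8, 16, 32 → 64.
Second value: -11, -5, -2, 4 → 7 (alternating steps +6, +3, +6, +3, …).
For the colour, repeats yellow → blue → red: yellow, blue, red, yellow → blue.
So the next tuple is (64, 7, blue).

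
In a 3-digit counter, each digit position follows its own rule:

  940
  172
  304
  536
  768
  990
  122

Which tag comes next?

First digit goes 9, 1, 3, 5, 7, 9, 1 → 3 (+2 each step, mod 10).
Second digit: +3 each step, mod 10; 4, 7, 0, 3, 6, 9, 2 → 5.
Third digit goes 0, 2, 4, 6, 8, 0, 2 → 4 (+2 each step, mod 10).
So the next tag is 354.

354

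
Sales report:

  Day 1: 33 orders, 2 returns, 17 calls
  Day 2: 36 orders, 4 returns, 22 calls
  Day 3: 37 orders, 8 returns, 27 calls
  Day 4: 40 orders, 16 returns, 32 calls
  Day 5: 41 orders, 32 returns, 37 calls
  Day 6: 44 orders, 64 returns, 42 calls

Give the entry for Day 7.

Orders: alternating steps +3, +1, +3, +1, …, so 33, 36, 37, 40, 41, 44 → 45.
Returns — ×2 each step: 2, 4, 8, 16, 32, 64 → 128.
For the calls, +5 each step: 17, 22, 27, 32, 37, 42 → 47.
Putting it together: 45 orders, 128 returns, 47 calls.

45 orders, 128 returns, 47 calls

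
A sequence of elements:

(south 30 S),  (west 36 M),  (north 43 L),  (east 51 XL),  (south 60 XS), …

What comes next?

For the direction, repeats south → west → north → east: south, west, north, east, south → west.
For the second coordinate, differences are 6, 7, 8, … (increasing by 1 each time): 30, 36, 43, 51, 60 → 70.
Size goes S, M, L, XL, XS → S (runs through clothing sizes XS→XL).
So the next element is (west 70 S).

(west 70 S)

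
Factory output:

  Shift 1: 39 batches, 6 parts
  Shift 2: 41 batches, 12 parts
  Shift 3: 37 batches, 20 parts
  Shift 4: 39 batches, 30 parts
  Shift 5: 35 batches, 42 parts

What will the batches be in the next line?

Batches: alternating steps +2, −4, +2, −4, …, so 39, 41, 37, 39, 35 → 37.

37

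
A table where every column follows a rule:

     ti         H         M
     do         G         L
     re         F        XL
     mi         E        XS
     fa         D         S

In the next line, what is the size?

M

Size: runs through clothing sizes XS→XL, so M, L, XL, XS, S → M.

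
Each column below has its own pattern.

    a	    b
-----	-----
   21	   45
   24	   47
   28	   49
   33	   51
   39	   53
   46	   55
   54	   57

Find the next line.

63  59

Column a — differences are 3, 4, 5, … (increasing by 1 each time): 21, 24, 28, 33, 39, 46, 54 → 63.
Column b goes 45, 47, 49, 51, 53, 55, 57 → 59 (+2 each step).
Putting it together: 63  59.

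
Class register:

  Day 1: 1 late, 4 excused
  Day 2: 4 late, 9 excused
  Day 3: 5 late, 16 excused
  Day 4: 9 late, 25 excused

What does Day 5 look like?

14 late, 36 excused

For the late, each term is the sum of the two before it: 1, 4, 5, 9 → 14.
Excused goes 4, 9, 16, 25 → 36 (perfect squares: 2², 3², 4², …).
Putting it together: 14 late, 36 excused.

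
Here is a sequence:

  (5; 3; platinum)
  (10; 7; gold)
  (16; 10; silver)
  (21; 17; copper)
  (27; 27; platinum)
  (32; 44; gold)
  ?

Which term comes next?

(38; 71; silver)

First component: 5, 10, 16, 21, 27, 32 → 38 (alternating steps +5, +6, +5, +6, …).
Second component — each term is the sum of the two before it: 3, 7, 10, 17, 27, 44 → 71.
For the metal, repeats platinum → gold → silver → copper: platinum, gold, silver, copper, platinum, gold → silver.
So the next term is (38; 71; silver).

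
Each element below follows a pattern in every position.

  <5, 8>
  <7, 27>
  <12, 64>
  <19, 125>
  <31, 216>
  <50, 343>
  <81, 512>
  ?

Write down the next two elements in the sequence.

<131, 729>, <212, 1000>

First value: each term is the sum of the two before it, so 5, 7, 12, 19, 31, 50, 81 → 131 → 212.
Second value — perfect cubes: 2³, 3³, 4³, …: 8, 27, 64, 125, 216, 343, 512 → 729 → 1000.
So the next two elements are <131, 729> and <212, 1000>.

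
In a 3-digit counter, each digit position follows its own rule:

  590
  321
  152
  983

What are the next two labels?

First digit: 5, 3, 1, 9 → 7 → 5 (−2 each step, mod 10).
Second digit goes 9, 2, 5, 8 → 1 → 4 (+3 each step, mod 10).
Third digit goes 0, 1, 2, 3 → 4 → 5 (+1 each step, mod 10).
So the next two labels are 714 and 545.

714, 545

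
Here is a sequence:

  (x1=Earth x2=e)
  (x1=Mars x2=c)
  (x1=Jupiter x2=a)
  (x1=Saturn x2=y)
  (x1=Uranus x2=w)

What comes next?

(x1=Neptune x2=u)

For the x1, runs through the planets Mercury→Neptune: Earth, Mars, Jupiter, Saturn, Uranus → Neptune.
X2: letters move back 2 places in the alphabet, wrapping A→Z; e, c, a, y, w → u.
Putting it together: (x1=Neptune x2=u).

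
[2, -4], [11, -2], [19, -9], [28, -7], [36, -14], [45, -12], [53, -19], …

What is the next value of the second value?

First value: alternating steps +9, +8, +9, +8, …; 2, 11, 19, 28, 36, 45, 53 → 62.
Second value: alternating steps +2, −7, +2, −7, …, so -4, -2, -9, -7, -14, -12, -19 → -17.

-17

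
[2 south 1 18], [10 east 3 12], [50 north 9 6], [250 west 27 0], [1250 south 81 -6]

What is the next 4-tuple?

[6250 east 243 -12]

First part: ×5 each step; 2, 10, 50, 250, 1250 → 6250.
For the direction, repeats south → east → north → west: south, east, north, west, south → east.
Third part — ×3 each step: 1, 3, 9, 27, 81 → 243.
Fourth part: 18, 12, 6, 0, -6 → -12 (−6 each step).
Putting it together: [6250 east 243 -12].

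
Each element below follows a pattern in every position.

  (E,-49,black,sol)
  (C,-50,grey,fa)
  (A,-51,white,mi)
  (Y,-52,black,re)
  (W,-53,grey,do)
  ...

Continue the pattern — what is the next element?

(U,-54,white,ti)

Letter — letters move back 2 places in the alphabet, wrapping A→Z: E, C, A, Y, W → U.
Second component goes -49, -50, -51, -52, -53 → -54 (−1 each step).
Shade — repeats black → grey → white: black, grey, white, black, grey → white.
Note goes sol, fa, mi, re, do → ti (runs backward through the solfège scale do→ti).
Putting it together: (U,-54,white,ti).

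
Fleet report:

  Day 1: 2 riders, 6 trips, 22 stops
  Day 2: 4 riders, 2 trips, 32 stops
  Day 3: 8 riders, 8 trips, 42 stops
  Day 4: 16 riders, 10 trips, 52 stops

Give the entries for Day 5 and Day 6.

32 riders, 18 trips, 62 stops; 64 riders, 28 trips, 72 stops

Riders: ×2 each step, so 2, 4, 8, 16 → 32 → 64.
Trips goes 6, 2, 8, 10 → 18 → 28 (each term is the sum of the two before it).
For the stops, +10 each step: 22, 32, 42, 52 → 62 → 72.
Putting the parts together: 32 riders, 18 trips, 62 stops and then 64 riders, 28 trips, 72 stops.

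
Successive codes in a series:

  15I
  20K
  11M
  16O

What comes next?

First component goes 15, 20, 11, 16 → 7 (alternating steps +5, −9, +5, −9, …).
Letter: I, K, M, O → Q (letters move forward 2 places in the alphabet).
Putting it together: 7Q.

7Q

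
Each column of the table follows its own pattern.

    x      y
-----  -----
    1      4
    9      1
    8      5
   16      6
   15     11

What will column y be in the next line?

Column y: each term is the sum of the two before it; 4, 1, 5, 6, 11 → 17.

17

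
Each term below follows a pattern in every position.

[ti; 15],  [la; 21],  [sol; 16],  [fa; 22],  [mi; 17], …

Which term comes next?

[re; 23]

For the note, runs backward through the solfège scale do→ti: ti, la, sol, fa, mi → re.
For the second value, alternating steps +6, −5, +6, −5, …: 15, 21, 16, 22, 17 → 23.
Combining the parts gives [re; 23].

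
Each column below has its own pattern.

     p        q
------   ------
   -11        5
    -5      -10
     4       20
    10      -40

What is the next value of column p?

19

For the column p, alternating steps +6, +9, +6, +9, …: -11, -5, 4, 10 → 19.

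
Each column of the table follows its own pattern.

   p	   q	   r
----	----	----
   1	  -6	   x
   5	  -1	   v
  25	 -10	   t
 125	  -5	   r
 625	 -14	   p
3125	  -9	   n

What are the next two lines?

Column p: ×5 each step, so 1, 5, 25, 125, 625, 3125 → 15625 → 78125.
Column q goes -6, -1, -10, -5, -14, -9 → -18 → -13 (alternating steps +5, −9, +5, −9, …).
Column r: letters move back 2 places in the alphabet; x, v, t, r, p, n → l → j.
Putting the parts together: 15625  -18  l and then 78125  -13  j.

15625  -18  l; 78125  -13  j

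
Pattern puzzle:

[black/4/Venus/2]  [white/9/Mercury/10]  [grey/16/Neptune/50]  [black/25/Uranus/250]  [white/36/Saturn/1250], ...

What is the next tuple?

[grey/49/Jupiter/6250]

Shade: repeats black → white → grey, so black, white, grey, black, white → grey.
Second entry — perfect squares: 2², 3², 4², …: 4, 9, 16, 25, 36 → 49.
For the planet, runs backward through the planets Mercury→Neptune: Venus, Mercury, Neptune, Uranus, Saturn → Jupiter.
Fourth entry: 2, 10, 50, 250, 1250 → 6250 (×5 each step).
Putting it together: [grey/49/Jupiter/6250].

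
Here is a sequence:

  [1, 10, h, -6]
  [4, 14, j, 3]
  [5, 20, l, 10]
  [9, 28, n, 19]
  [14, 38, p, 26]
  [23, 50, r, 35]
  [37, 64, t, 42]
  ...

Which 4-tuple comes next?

First entry goes 1, 4, 5, 9, 14, 23, 37 → 60 (each term is the sum of the two before it).
For the second entry, differences are 4, 6, 8, … (increasing by 2 each time): 10, 14, 20, 28, 38, 50, 64 → 80.
Letter: letters move forward 2 places in the alphabet; h, j, l, n, p, r, t → v.
Fourth entry: alternating steps +9, +7, +9, +7, …, so -6, 3, 10, 19, 26, 35, 42 → 51.
Combining the parts gives [60, 80, v, 51].

[60, 80, v, 51]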